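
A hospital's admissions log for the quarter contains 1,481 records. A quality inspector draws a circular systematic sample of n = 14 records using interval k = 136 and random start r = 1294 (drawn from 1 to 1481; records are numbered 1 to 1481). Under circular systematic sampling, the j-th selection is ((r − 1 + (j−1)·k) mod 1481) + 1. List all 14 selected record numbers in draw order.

Selection 1: 1294
Selection 2: 1294 + 136 = 1430
Selection 3: 1430 + 136 = 1566 → 1566 − 1481 = 85
Selection 4: 85 + 136 = 221
Selection 5: 221 + 136 = 357
Selection 6: 357 + 136 = 493
Selection 7: 493 + 136 = 629
Selection 8: 629 + 136 = 765
Selection 9: 765 + 136 = 901
Selection 10: 901 + 136 = 1037
Selection 11: 1037 + 136 = 1173
Selection 12: 1173 + 136 = 1309
Selection 13: 1309 + 136 = 1445
Selection 14: 1445 + 136 = 1581 → 1581 − 1481 = 100

1294, 1430, 85, 221, 357, 493, 629, 765, 901, 1037, 1173, 1309, 1445, 100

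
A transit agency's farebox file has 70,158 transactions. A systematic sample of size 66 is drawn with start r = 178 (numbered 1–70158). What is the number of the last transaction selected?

k = 70158/66 = 1063
66th selection = r + (66−1)·k = 178 + 65×1063 = 178 + 69095 = 69273

69273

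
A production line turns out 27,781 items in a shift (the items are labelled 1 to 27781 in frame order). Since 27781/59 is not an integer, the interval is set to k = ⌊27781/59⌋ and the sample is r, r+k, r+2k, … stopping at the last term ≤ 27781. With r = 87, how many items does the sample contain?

59

k = ⌊27781/59⌋ = 470
Achieved size = ⌊(27781 − 87)/470⌋ + 1 = ⌊27694/470⌋ + 1 = 58 + 1 = 59
(last selection: 87 + 58×470 = 27347 ≤ 27781; next would be 27817 > 27781)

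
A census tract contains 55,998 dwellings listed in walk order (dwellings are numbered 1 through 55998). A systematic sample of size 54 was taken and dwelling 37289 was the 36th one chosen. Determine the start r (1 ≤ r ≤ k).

994

k = 55998/54 = 1037
r = 37289 − (36−1)×1037 = 37289 − 36295 = 994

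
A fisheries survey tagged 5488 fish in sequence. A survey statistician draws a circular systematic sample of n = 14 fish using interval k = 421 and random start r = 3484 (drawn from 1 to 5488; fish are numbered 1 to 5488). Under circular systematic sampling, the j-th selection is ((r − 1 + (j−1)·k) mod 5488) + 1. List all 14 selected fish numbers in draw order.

Selection 1: 3484
Selection 2: 3484 + 421 = 3905
Selection 3: 3905 + 421 = 4326
Selection 4: 4326 + 421 = 4747
Selection 5: 4747 + 421 = 5168
Selection 6: 5168 + 421 = 5589 → 5589 − 5488 = 101
Selection 7: 101 + 421 = 522
Selection 8: 522 + 421 = 943
Selection 9: 943 + 421 = 1364
Selection 10: 1364 + 421 = 1785
Selection 11: 1785 + 421 = 2206
Selection 12: 2206 + 421 = 2627
Selection 13: 2627 + 421 = 3048
Selection 14: 3048 + 421 = 3469

3484, 3905, 4326, 4747, 5168, 101, 522, 943, 1364, 1785, 2206, 2627, 3048, 3469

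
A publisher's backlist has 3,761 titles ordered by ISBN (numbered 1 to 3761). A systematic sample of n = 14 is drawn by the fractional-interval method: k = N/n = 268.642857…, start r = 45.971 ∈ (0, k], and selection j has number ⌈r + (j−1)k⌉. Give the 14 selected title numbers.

j=1: r + 0k = 45.971 → ⌈·⌉ = 46
j=2: r + 1k = 314.613857… → ⌈·⌉ = 315
j=3: r + 2k = 583.256714… → ⌈·⌉ = 584
j=4: r + 3k = 851.899571… → ⌈·⌉ = 852
j=5: r + 4k = 1120.542428… → ⌈·⌉ = 1121
j=6: r + 5k = 1389.185285… → ⌈·⌉ = 1390
j=7: r + 6k = 1657.828142… → ⌈·⌉ = 1658
j=8: r + 7k = 1926.471 → ⌈·⌉ = 1927
j=9: r + 8k = 2195.113857… → ⌈·⌉ = 2196
j=10: r + 9k = 2463.756714… → ⌈·⌉ = 2464
j=11: r + 10k = 2732.399571… → ⌈·⌉ = 2733
j=12: r + 11k = 3001.042428… → ⌈·⌉ = 3002
j=13: r + 12k = 3269.685285… → ⌈·⌉ = 3270
j=14: r + 13k = 3538.328142… → ⌈·⌉ = 3539

46, 315, 584, 852, 1121, 1390, 1658, 1927, 2196, 2464, 2733, 3002, 3270, 3539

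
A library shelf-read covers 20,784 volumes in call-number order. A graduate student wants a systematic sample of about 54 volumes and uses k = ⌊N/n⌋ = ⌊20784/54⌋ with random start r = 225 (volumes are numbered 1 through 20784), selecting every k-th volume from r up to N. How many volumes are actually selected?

k = ⌊20784/54⌋ = 384
Achieved size = ⌊(20784 − 225)/384⌋ + 1 = ⌊20559/384⌋ + 1 = 53 + 1 = 54
(last selection: 225 + 53×384 = 20577 ≤ 20784; next would be 20961 > 20784)

54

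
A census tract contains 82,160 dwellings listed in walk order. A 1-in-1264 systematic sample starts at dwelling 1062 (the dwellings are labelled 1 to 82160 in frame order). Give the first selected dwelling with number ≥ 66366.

k = 1264
Steps past start: ⌈(66366 − 1062)/1264⌉ = ⌈65304/1264⌉ = 52
Selected dwelling: 1062 + 52×1264 = 66790

66790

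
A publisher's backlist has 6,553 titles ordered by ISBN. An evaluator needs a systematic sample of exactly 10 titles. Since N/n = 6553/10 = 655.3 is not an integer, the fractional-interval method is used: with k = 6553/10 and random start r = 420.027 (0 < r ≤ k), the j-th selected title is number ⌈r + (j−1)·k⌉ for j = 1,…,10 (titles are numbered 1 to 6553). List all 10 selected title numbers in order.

j=1: r + 0k = 420.027 → ⌈·⌉ = 421
j=2: r + 1k = 1075.327 → ⌈·⌉ = 1076
j=3: r + 2k = 1730.627 → ⌈·⌉ = 1731
j=4: r + 3k = 2385.927 → ⌈·⌉ = 2386
j=5: r + 4k = 3041.227 → ⌈·⌉ = 3042
j=6: r + 5k = 3696.527 → ⌈·⌉ = 3697
j=7: r + 6k = 4351.827 → ⌈·⌉ = 4352
j=8: r + 7k = 5007.127 → ⌈·⌉ = 5008
j=9: r + 8k = 5662.427 → ⌈·⌉ = 5663
j=10: r + 9k = 6317.727 → ⌈·⌉ = 6318

421, 1076, 1731, 2386, 3042, 3697, 4352, 5008, 5663, 6318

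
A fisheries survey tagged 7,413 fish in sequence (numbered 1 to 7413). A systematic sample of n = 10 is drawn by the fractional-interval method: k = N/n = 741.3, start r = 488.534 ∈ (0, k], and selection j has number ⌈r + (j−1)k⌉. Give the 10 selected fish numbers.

j=1: r + 0k = 488.534 → ⌈·⌉ = 489
j=2: r + 1k = 1229.834 → ⌈·⌉ = 1230
j=3: r + 2k = 1971.134 → ⌈·⌉ = 1972
j=4: r + 3k = 2712.434 → ⌈·⌉ = 2713
j=5: r + 4k = 3453.734 → ⌈·⌉ = 3454
j=6: r + 5k = 4195.034 → ⌈·⌉ = 4196
j=7: r + 6k = 4936.334 → ⌈·⌉ = 4937
j=8: r + 7k = 5677.634 → ⌈·⌉ = 5678
j=9: r + 8k = 6418.934 → ⌈·⌉ = 6419
j=10: r + 9k = 7160.234 → ⌈·⌉ = 7161

489, 1230, 1972, 2713, 3454, 4196, 4937, 5678, 6419, 7161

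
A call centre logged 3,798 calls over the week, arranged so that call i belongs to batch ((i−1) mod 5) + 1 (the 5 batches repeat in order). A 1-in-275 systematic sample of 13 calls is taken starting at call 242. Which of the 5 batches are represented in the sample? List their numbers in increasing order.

Consecutive selections differ by k = 275, so their batch numbers differ by 275 mod 5 = 0.
gcd(275, 5) = 5, so the sample visits 5/5 = 1 distinct residues mod 5.
Start 242 is batch 2; the batches hit are 2.

2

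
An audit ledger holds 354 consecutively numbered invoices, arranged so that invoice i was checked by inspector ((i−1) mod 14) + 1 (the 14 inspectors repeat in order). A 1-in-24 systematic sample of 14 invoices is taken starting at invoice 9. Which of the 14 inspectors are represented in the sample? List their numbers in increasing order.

Consecutive selections differ by k = 24, so their inspector numbers differ by 24 mod 14 = 10.
gcd(24, 14) = 2, so the sample visits 14/2 = 7 distinct residues mod 14.
Start 9 is inspector 9; the inspectors hit are 1, 3, 5, 7, 9, 11, 13.

1, 3, 5, 7, 9, 11, 13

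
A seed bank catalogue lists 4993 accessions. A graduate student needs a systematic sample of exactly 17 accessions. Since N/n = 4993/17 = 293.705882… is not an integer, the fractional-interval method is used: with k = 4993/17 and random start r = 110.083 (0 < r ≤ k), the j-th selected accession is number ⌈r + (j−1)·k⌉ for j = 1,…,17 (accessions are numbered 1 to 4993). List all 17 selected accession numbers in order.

111, 404, 698, 992, 1285, 1579, 1873, 2167, 2460, 2754, 3048, 3341, 3635, 3929, 4222, 4516, 4810

j=1: r + 0k = 110.083 → ⌈·⌉ = 111
j=2: r + 1k = 403.788882… → ⌈·⌉ = 404
j=3: r + 2k = 697.494764… → ⌈·⌉ = 698
j=4: r + 3k = 991.200647… → ⌈·⌉ = 992
j=5: r + 4k = 1284.906529… → ⌈·⌉ = 1285
j=6: r + 5k = 1578.612411… → ⌈·⌉ = 1579
j=7: r + 6k = 1872.318294… → ⌈·⌉ = 1873
j=8: r + 7k = 2166.024176… → ⌈·⌉ = 2167
j=9: r + 8k = 2459.730058… → ⌈·⌉ = 2460
j=10: r + 9k = 2753.435941… → ⌈·⌉ = 2754
j=11: r + 10k = 3047.141823… → ⌈·⌉ = 3048
j=12: r + 11k = 3340.847705… → ⌈·⌉ = 3341
j=13: r + 12k = 3634.553588… → ⌈·⌉ = 3635
j=14: r + 13k = 3928.259470… → ⌈·⌉ = 3929
j=15: r + 14k = 4221.965352… → ⌈·⌉ = 4222
j=16: r + 15k = 4515.671235… → ⌈·⌉ = 4516
j=17: r + 16k = 4809.377117… → ⌈·⌉ = 4810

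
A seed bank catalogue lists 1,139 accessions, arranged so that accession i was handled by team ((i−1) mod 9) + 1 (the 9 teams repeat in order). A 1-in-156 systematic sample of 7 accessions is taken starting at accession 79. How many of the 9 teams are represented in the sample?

Consecutive selections differ by k = 156, so their team numbers differ by 156 mod 9 = 3.
gcd(156, 9) = 3, so the sample visits 9/3 = 3 distinct residues mod 9.
Start 79 is team 7; the teams hit are 1, 4, 7.

3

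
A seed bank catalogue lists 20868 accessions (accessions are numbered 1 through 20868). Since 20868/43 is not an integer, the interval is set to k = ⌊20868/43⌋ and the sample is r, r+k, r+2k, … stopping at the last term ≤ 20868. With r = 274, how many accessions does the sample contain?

k = ⌊20868/43⌋ = 485
Achieved size = ⌊(20868 − 274)/485⌋ + 1 = ⌊20594/485⌋ + 1 = 42 + 1 = 43
(last selection: 274 + 42×485 = 20644 ≤ 20868; next would be 21129 > 20868)

43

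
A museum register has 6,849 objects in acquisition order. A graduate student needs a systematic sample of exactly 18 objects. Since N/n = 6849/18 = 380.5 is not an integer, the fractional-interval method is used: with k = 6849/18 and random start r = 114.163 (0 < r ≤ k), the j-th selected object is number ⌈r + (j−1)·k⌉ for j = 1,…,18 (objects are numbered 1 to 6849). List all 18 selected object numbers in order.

115, 495, 876, 1256, 1637, 2017, 2398, 2778, 3159, 3539, 3920, 4300, 4681, 5061, 5442, 5822, 6203, 6583

j=1: r + 0k = 114.163 → ⌈·⌉ = 115
j=2: r + 1k = 494.663 → ⌈·⌉ = 495
j=3: r + 2k = 875.163 → ⌈·⌉ = 876
j=4: r + 3k = 1255.663 → ⌈·⌉ = 1256
j=5: r + 4k = 1636.163 → ⌈·⌉ = 1637
j=6: r + 5k = 2016.663 → ⌈·⌉ = 2017
j=7: r + 6k = 2397.163 → ⌈·⌉ = 2398
j=8: r + 7k = 2777.663 → ⌈·⌉ = 2778
j=9: r + 8k = 3158.163 → ⌈·⌉ = 3159
j=10: r + 9k = 3538.663 → ⌈·⌉ = 3539
j=11: r + 10k = 3919.163 → ⌈·⌉ = 3920
j=12: r + 11k = 4299.663 → ⌈·⌉ = 4300
j=13: r + 12k = 4680.163 → ⌈·⌉ = 4681
j=14: r + 13k = 5060.663 → ⌈·⌉ = 5061
j=15: r + 14k = 5441.163 → ⌈·⌉ = 5442
j=16: r + 15k = 5821.663 → ⌈·⌉ = 5822
j=17: r + 16k = 6202.163 → ⌈·⌉ = 6203
j=18: r + 17k = 6582.663 → ⌈·⌉ = 6583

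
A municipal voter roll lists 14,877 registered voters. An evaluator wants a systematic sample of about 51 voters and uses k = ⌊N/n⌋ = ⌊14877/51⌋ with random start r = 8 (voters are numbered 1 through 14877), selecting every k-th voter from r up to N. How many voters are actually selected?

k = ⌊14877/51⌋ = 291
Achieved size = ⌊(14877 − 8)/291⌋ + 1 = ⌊14869/291⌋ + 1 = 51 + 1 = 52
(last selection: 8 + 51×291 = 14849 ≤ 14877; next would be 15140 > 14877)

52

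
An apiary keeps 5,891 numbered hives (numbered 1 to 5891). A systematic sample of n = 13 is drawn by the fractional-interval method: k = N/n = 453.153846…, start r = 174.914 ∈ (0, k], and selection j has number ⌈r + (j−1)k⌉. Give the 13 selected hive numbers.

j=1: r + 0k = 174.914 → ⌈·⌉ = 175
j=2: r + 1k = 628.067846… → ⌈·⌉ = 629
j=3: r + 2k = 1081.221692… → ⌈·⌉ = 1082
j=4: r + 3k = 1534.375538… → ⌈·⌉ = 1535
j=5: r + 4k = 1987.529384… → ⌈·⌉ = 1988
j=6: r + 5k = 2440.683230… → ⌈·⌉ = 2441
j=7: r + 6k = 2893.837076… → ⌈·⌉ = 2894
j=8: r + 7k = 3346.990923… → ⌈·⌉ = 3347
j=9: r + 8k = 3800.144769… → ⌈·⌉ = 3801
j=10: r + 9k = 4253.298615… → ⌈·⌉ = 4254
j=11: r + 10k = 4706.452461… → ⌈·⌉ = 4707
j=12: r + 11k = 5159.606307… → ⌈·⌉ = 5160
j=13: r + 12k = 5612.760153… → ⌈·⌉ = 5613

175, 629, 1082, 1535, 1988, 2441, 2894, 3347, 3801, 4254, 4707, 5160, 5613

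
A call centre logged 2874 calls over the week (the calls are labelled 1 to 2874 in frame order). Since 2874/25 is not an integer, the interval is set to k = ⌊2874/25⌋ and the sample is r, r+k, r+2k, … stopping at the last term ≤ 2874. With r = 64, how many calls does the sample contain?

25

k = ⌊2874/25⌋ = 114
Achieved size = ⌊(2874 − 64)/114⌋ + 1 = ⌊2810/114⌋ + 1 = 24 + 1 = 25
(last selection: 64 + 24×114 = 2800 ≤ 2874; next would be 2914 > 2874)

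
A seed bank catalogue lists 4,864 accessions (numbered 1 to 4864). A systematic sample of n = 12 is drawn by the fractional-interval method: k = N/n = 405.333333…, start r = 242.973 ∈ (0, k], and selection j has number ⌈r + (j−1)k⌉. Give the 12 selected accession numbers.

243, 649, 1054, 1459, 1865, 2270, 2675, 3081, 3486, 3891, 4297, 4702

j=1: r + 0k = 242.973 → ⌈·⌉ = 243
j=2: r + 1k = 648.306333… → ⌈·⌉ = 649
j=3: r + 2k = 1053.639666… → ⌈·⌉ = 1054
j=4: r + 3k = 1458.973 → ⌈·⌉ = 1459
j=5: r + 4k = 1864.306333… → ⌈·⌉ = 1865
j=6: r + 5k = 2269.639666… → ⌈·⌉ = 2270
j=7: r + 6k = 2674.973 → ⌈·⌉ = 2675
j=8: r + 7k = 3080.306333… → ⌈·⌉ = 3081
j=9: r + 8k = 3485.639666… → ⌈·⌉ = 3486
j=10: r + 9k = 3890.973 → ⌈·⌉ = 3891
j=11: r + 10k = 4296.306333… → ⌈·⌉ = 4297
j=12: r + 11k = 4701.639666… → ⌈·⌉ = 4702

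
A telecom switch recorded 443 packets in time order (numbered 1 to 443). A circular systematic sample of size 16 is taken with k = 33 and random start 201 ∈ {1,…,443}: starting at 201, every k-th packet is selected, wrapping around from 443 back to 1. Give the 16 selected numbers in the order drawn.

201, 234, 267, 300, 333, 366, 399, 432, 22, 55, 88, 121, 154, 187, 220, 253

Selection 1: 201
Selection 2: 201 + 33 = 234
Selection 3: 234 + 33 = 267
Selection 4: 267 + 33 = 300
Selection 5: 300 + 33 = 333
Selection 6: 333 + 33 = 366
Selection 7: 366 + 33 = 399
Selection 8: 399 + 33 = 432
Selection 9: 432 + 33 = 465 → 465 − 443 = 22
Selection 10: 22 + 33 = 55
Selection 11: 55 + 33 = 88
Selection 12: 88 + 33 = 121
Selection 13: 121 + 33 = 154
Selection 14: 154 + 33 = 187
Selection 15: 187 + 33 = 220
Selection 16: 220 + 33 = 253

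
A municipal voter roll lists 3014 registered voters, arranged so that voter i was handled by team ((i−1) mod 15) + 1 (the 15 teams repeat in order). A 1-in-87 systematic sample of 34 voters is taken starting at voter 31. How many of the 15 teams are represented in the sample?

Consecutive selections differ by k = 87, so their team numbers differ by 87 mod 15 = 12.
gcd(87, 15) = 3, so the sample visits 15/3 = 5 distinct residues mod 15.
Start 31 is team 1; the teams hit are 1, 4, 7, 10, 13.

5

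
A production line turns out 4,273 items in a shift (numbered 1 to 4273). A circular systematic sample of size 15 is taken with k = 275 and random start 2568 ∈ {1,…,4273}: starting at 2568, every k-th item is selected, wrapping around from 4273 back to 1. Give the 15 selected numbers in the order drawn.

2568, 2843, 3118, 3393, 3668, 3943, 4218, 220, 495, 770, 1045, 1320, 1595, 1870, 2145

Selection 1: 2568
Selection 2: 2568 + 275 = 2843
Selection 3: 2843 + 275 = 3118
Selection 4: 3118 + 275 = 3393
Selection 5: 3393 + 275 = 3668
Selection 6: 3668 + 275 = 3943
Selection 7: 3943 + 275 = 4218
Selection 8: 4218 + 275 = 4493 → 4493 − 4273 = 220
Selection 9: 220 + 275 = 495
Selection 10: 495 + 275 = 770
Selection 11: 770 + 275 = 1045
Selection 12: 1045 + 275 = 1320
Selection 13: 1320 + 275 = 1595
Selection 14: 1595 + 275 = 1870
Selection 15: 1870 + 275 = 2145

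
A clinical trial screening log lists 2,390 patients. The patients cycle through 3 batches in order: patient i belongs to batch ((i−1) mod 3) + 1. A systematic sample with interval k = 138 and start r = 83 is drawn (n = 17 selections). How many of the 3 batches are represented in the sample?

Consecutive selections differ by k = 138, so their batch numbers differ by 138 mod 3 = 0.
gcd(138, 3) = 3, so the sample visits 3/3 = 1 distinct residues mod 3.
Start 83 is batch 2; the batches hit are 2.

1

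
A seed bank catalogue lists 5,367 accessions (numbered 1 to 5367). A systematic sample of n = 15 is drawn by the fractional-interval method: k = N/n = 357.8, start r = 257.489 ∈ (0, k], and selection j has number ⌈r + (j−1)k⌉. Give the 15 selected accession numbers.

j=1: r + 0k = 257.489 → ⌈·⌉ = 258
j=2: r + 1k = 615.289 → ⌈·⌉ = 616
j=3: r + 2k = 973.089 → ⌈·⌉ = 974
j=4: r + 3k = 1330.889 → ⌈·⌉ = 1331
j=5: r + 4k = 1688.689 → ⌈·⌉ = 1689
j=6: r + 5k = 2046.489 → ⌈·⌉ = 2047
j=7: r + 6k = 2404.289 → ⌈·⌉ = 2405
j=8: r + 7k = 2762.089 → ⌈·⌉ = 2763
j=9: r + 8k = 3119.889 → ⌈·⌉ = 3120
j=10: r + 9k = 3477.689 → ⌈·⌉ = 3478
j=11: r + 10k = 3835.489 → ⌈·⌉ = 3836
j=12: r + 11k = 4193.289 → ⌈·⌉ = 4194
j=13: r + 12k = 4551.089 → ⌈·⌉ = 4552
j=14: r + 13k = 4908.889 → ⌈·⌉ = 4909
j=15: r + 14k = 5266.689 → ⌈·⌉ = 5267

258, 616, 974, 1331, 1689, 2047, 2405, 2763, 3120, 3478, 3836, 4194, 4552, 4909, 5267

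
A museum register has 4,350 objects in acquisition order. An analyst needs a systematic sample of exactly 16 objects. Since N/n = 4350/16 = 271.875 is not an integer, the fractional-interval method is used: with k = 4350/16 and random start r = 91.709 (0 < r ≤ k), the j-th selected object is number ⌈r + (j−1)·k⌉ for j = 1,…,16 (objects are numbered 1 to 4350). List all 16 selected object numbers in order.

92, 364, 636, 908, 1180, 1452, 1723, 1995, 2267, 2539, 2811, 3083, 3355, 3627, 3898, 4170

j=1: r + 0k = 91.709 → ⌈·⌉ = 92
j=2: r + 1k = 363.584 → ⌈·⌉ = 364
j=3: r + 2k = 635.459 → ⌈·⌉ = 636
j=4: r + 3k = 907.334 → ⌈·⌉ = 908
j=5: r + 4k = 1179.209 → ⌈·⌉ = 1180
j=6: r + 5k = 1451.084 → ⌈·⌉ = 1452
j=7: r + 6k = 1722.959 → ⌈·⌉ = 1723
j=8: r + 7k = 1994.834 → ⌈·⌉ = 1995
j=9: r + 8k = 2266.709 → ⌈·⌉ = 2267
j=10: r + 9k = 2538.584 → ⌈·⌉ = 2539
j=11: r + 10k = 2810.459 → ⌈·⌉ = 2811
j=12: r + 11k = 3082.334 → ⌈·⌉ = 3083
j=13: r + 12k = 3354.209 → ⌈·⌉ = 3355
j=14: r + 13k = 3626.084 → ⌈·⌉ = 3627
j=15: r + 14k = 3897.959 → ⌈·⌉ = 3898
j=16: r + 15k = 4169.834 → ⌈·⌉ = 4170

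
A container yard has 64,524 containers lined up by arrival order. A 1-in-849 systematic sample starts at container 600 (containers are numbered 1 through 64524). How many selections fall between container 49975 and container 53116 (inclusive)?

3

k = 849
First selection ≥ 49975: 600 + ⌈(49975−600)/849⌉·849 = 600 + 59×849 = 50691
Last selection ≤ 53116: 600 + ⌊(53116−600)/849⌋·849 = 600 + 61×849 = 52389
Count = 61 − 59 + 1 = 3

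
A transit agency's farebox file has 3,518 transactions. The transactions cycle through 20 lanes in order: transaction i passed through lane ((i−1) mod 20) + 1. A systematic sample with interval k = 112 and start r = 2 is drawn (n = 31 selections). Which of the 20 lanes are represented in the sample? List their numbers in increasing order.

2, 6, 10, 14, 18

Consecutive selections differ by k = 112, so their lane numbers differ by 112 mod 20 = 12.
gcd(112, 20) = 4, so the sample visits 20/4 = 5 distinct residues mod 20.
Start 2 is lane 2; the lanes hit are 2, 6, 10, 14, 18.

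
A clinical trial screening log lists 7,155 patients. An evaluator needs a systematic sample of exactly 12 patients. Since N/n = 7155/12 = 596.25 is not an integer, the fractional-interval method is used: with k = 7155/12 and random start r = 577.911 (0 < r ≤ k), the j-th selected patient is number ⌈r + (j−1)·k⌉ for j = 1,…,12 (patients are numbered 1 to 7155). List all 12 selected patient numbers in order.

j=1: r + 0k = 577.911 → ⌈·⌉ = 578
j=2: r + 1k = 1174.161 → ⌈·⌉ = 1175
j=3: r + 2k = 1770.411 → ⌈·⌉ = 1771
j=4: r + 3k = 2366.661 → ⌈·⌉ = 2367
j=5: r + 4k = 2962.911 → ⌈·⌉ = 2963
j=6: r + 5k = 3559.161 → ⌈·⌉ = 3560
j=7: r + 6k = 4155.411 → ⌈·⌉ = 4156
j=8: r + 7k = 4751.661 → ⌈·⌉ = 4752
j=9: r + 8k = 5347.911 → ⌈·⌉ = 5348
j=10: r + 9k = 5944.161 → ⌈·⌉ = 5945
j=11: r + 10k = 6540.411 → ⌈·⌉ = 6541
j=12: r + 11k = 7136.661 → ⌈·⌉ = 7137

578, 1175, 1771, 2367, 2963, 3560, 4156, 4752, 5348, 5945, 6541, 7137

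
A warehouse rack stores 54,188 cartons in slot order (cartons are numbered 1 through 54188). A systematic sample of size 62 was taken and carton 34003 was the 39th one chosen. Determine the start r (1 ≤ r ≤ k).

k = 54188/62 = 874
r = 34003 − (39−1)×874 = 34003 − 33212 = 791

791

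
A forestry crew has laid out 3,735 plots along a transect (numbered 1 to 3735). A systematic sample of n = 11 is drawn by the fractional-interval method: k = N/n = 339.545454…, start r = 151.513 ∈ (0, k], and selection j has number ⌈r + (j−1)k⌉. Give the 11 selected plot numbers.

152, 492, 831, 1171, 1510, 1850, 2189, 2529, 2868, 3208, 3547

j=1: r + 0k = 151.513 → ⌈·⌉ = 152
j=2: r + 1k = 491.058454… → ⌈·⌉ = 492
j=3: r + 2k = 830.603909… → ⌈·⌉ = 831
j=4: r + 3k = 1170.149363… → ⌈·⌉ = 1171
j=5: r + 4k = 1509.694818… → ⌈·⌉ = 1510
j=6: r + 5k = 1849.240272… → ⌈·⌉ = 1850
j=7: r + 6k = 2188.785727… → ⌈·⌉ = 2189
j=8: r + 7k = 2528.331181… → ⌈·⌉ = 2529
j=9: r + 8k = 2867.876636… → ⌈·⌉ = 2868
j=10: r + 9k = 3207.422090… → ⌈·⌉ = 3208
j=11: r + 10k = 3546.967545… → ⌈·⌉ = 3547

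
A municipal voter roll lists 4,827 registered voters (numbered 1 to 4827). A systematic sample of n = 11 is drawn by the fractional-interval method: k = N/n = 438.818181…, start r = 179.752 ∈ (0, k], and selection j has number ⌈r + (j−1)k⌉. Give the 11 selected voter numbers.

j=1: r + 0k = 179.752 → ⌈·⌉ = 180
j=2: r + 1k = 618.570181… → ⌈·⌉ = 619
j=3: r + 2k = 1057.388363… → ⌈·⌉ = 1058
j=4: r + 3k = 1496.206545… → ⌈·⌉ = 1497
j=5: r + 4k = 1935.024727… → ⌈·⌉ = 1936
j=6: r + 5k = 2373.842909… → ⌈·⌉ = 2374
j=7: r + 6k = 2812.661090… → ⌈·⌉ = 2813
j=8: r + 7k = 3251.479272… → ⌈·⌉ = 3252
j=9: r + 8k = 3690.297454… → ⌈·⌉ = 3691
j=10: r + 9k = 4129.115636… → ⌈·⌉ = 4130
j=11: r + 10k = 4567.933818… → ⌈·⌉ = 4568

180, 619, 1058, 1497, 1936, 2374, 2813, 3252, 3691, 4130, 4568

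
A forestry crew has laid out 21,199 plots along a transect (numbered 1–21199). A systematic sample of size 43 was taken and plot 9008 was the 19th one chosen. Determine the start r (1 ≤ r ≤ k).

k = 21199/43 = 493
r = 9008 − (19−1)×493 = 9008 − 8874 = 134

134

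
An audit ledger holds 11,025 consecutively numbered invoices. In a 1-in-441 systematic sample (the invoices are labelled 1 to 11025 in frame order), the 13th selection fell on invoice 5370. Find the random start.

78

k = 441
r = 5370 − (13−1)×441 = 5370 − 5292 = 78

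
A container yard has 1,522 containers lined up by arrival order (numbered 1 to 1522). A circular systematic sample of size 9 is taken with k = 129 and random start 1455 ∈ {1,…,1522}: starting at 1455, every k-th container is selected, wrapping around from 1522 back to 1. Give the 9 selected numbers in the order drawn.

1455, 62, 191, 320, 449, 578, 707, 836, 965

Selection 1: 1455
Selection 2: 1455 + 129 = 1584 → 1584 − 1522 = 62
Selection 3: 62 + 129 = 191
Selection 4: 191 + 129 = 320
Selection 5: 320 + 129 = 449
Selection 6: 449 + 129 = 578
Selection 7: 578 + 129 = 707
Selection 8: 707 + 129 = 836
Selection 9: 836 + 129 = 965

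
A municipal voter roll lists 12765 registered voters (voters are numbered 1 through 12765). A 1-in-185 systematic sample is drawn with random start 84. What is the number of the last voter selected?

12664

k = 185
69th selection = r + (69−1)·k = 84 + 68×185 = 84 + 12580 = 12664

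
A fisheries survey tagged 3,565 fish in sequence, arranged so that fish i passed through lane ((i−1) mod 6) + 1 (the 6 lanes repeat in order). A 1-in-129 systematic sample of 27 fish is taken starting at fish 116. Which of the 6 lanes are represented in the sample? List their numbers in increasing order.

Consecutive selections differ by k = 129, so their lane numbers differ by 129 mod 6 = 3.
gcd(129, 6) = 3, so the sample visits 6/3 = 2 distinct residues mod 6.
Start 116 is lane 2; the lanes hit are 2, 5.

2, 5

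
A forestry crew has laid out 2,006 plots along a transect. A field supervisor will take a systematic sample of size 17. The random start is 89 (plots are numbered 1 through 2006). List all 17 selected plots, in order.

k = N/n = 2006/17 = 118
plot 1: 89
plot 2: 89 + 118 = 207
plot 3: 207 + 118 = 325
plot 4: 325 + 118 = 443
plot 5: 443 + 118 = 561
plot 6: 561 + 118 = 679
plot 7: 679 + 118 = 797
plot 8: 797 + 118 = 915
plot 9: 915 + 118 = 1033
plot 10: 1033 + 118 = 1151
plot 11: 1151 + 118 = 1269
plot 12: 1269 + 118 = 1387
plot 13: 1387 + 118 = 1505
plot 14: 1505 + 118 = 1623
plot 15: 1623 + 118 = 1741
plot 16: 1741 + 118 = 1859
plot 17: 1859 + 118 = 1977

89, 207, 325, 443, 561, 679, 797, 915, 1033, 1151, 1269, 1387, 1505, 1623, 1741, 1859, 1977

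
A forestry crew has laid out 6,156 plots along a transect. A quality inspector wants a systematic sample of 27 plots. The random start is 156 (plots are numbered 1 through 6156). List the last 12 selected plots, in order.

3576, 3804, 4032, 4260, 4488, 4716, 4944, 5172, 5400, 5628, 5856, 6084

k = N/n = 6156/27 = 228
16th selection = 156 + 15×228 = 3576
17th: 3576 + 228 = 3804
18th: 3804 + 228 = 4032
19th: 4032 + 228 = 4260
20th: 4260 + 228 = 4488
21st: 4488 + 228 = 4716
22nd: 4716 + 228 = 4944
23rd: 4944 + 228 = 5172
24th: 5172 + 228 = 5400
25th: 5400 + 228 = 5628
26th: 5628 + 228 = 5856
27th: 5856 + 228 = 6084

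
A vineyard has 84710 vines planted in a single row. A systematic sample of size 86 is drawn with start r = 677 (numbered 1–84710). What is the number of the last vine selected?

k = 84710/86 = 985
86th selection = r + (86−1)·k = 677 + 85×985 = 677 + 83725 = 84402

84402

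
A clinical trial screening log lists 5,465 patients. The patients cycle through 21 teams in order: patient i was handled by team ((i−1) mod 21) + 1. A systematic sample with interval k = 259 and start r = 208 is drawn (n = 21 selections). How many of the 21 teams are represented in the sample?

3

Consecutive selections differ by k = 259, so their team numbers differ by 259 mod 21 = 7.
gcd(259, 21) = 7, so the sample visits 21/7 = 3 distinct residues mod 21.
Start 208 is team 19; the teams hit are 5, 12, 19.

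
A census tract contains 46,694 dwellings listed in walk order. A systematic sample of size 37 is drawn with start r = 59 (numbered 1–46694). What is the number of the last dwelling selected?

k = 46694/37 = 1262
37th selection = r + (37−1)·k = 59 + 36×1262 = 59 + 45432 = 45491

45491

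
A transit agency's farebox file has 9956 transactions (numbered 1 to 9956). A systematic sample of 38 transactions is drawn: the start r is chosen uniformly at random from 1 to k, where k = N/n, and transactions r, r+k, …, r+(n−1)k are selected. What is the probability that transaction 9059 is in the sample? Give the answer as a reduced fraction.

k = 9956/38 = 262.
Transaction 9059 is selected iff r ≡ 9059 (mod 262); exactly one such r in {1,…,262}.
Inclusion probability = 1/262.

1/262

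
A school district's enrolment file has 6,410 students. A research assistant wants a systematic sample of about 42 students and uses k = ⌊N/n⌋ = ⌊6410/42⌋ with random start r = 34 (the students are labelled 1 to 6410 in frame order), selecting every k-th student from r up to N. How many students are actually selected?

k = ⌊6410/42⌋ = 152
Achieved size = ⌊(6410 − 34)/152⌋ + 1 = ⌊6376/152⌋ + 1 = 41 + 1 = 42
(last selection: 34 + 41×152 = 6266 ≤ 6410; next would be 6418 > 6410)

42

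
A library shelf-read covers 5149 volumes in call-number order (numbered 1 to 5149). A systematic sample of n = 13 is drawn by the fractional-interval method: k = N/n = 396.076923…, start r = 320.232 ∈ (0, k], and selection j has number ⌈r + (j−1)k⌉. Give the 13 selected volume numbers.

j=1: r + 0k = 320.232 → ⌈·⌉ = 321
j=2: r + 1k = 716.308923… → ⌈·⌉ = 717
j=3: r + 2k = 1112.385846… → ⌈·⌉ = 1113
j=4: r + 3k = 1508.462769… → ⌈·⌉ = 1509
j=5: r + 4k = 1904.539692… → ⌈·⌉ = 1905
j=6: r + 5k = 2300.616615… → ⌈·⌉ = 2301
j=7: r + 6k = 2696.693538… → ⌈·⌉ = 2697
j=8: r + 7k = 3092.770461… → ⌈·⌉ = 3093
j=9: r + 8k = 3488.847384… → ⌈·⌉ = 3489
j=10: r + 9k = 3884.924307… → ⌈·⌉ = 3885
j=11: r + 10k = 4281.001230… → ⌈·⌉ = 4282
j=12: r + 11k = 4677.078153… → ⌈·⌉ = 4678
j=13: r + 12k = 5073.155076… → ⌈·⌉ = 5074

321, 717, 1113, 1509, 1905, 2301, 2697, 3093, 3489, 3885, 4282, 4678, 5074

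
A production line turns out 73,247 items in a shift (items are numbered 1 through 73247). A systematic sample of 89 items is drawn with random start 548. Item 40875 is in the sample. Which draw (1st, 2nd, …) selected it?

50

k = 73247/89 = 823
position = (40875 − 548)/823 + 1 = 40327/823 + 1 = 49 + 1 = 50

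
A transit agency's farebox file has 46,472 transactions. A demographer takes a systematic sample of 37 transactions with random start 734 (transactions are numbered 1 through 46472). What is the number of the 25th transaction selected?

30878

k = 46472/37 = 1256
25th selection = r + (25−1)·k = 734 + 24×1256 = 734 + 30144 = 30878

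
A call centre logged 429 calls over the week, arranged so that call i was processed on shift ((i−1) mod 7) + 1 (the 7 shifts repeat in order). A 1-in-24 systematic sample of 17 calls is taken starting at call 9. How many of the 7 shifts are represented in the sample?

7

Consecutive selections differ by k = 24, so their shift numbers differ by 24 mod 7 = 3.
gcd(24, 7) = 1, so the sample visits 7/1 = 7 distinct residues mod 7.
Start 9 is shift 2; the shifts hit are 1, 2, 3, 4, 5, 6, 7.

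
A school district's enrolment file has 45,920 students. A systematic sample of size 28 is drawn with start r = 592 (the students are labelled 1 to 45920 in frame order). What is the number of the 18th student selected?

28472

k = 45920/28 = 1640
18th selection = r + (18−1)·k = 592 + 17×1640 = 592 + 27880 = 28472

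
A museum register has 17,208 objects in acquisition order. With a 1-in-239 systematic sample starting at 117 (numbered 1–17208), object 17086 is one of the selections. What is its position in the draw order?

72

k = 239
position = (17086 − 117)/239 + 1 = 16969/239 + 1 = 71 + 1 = 72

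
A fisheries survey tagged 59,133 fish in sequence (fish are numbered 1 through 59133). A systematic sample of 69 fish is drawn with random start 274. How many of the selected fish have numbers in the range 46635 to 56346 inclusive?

k = 59133/69 = 857
First selection ≥ 46635: 274 + ⌈(46635−274)/857⌉·857 = 274 + 55×857 = 47409
Last selection ≤ 56346: 274 + ⌊(56346−274)/857⌋·857 = 274 + 65×857 = 55979
Count = 65 − 55 + 1 = 11

11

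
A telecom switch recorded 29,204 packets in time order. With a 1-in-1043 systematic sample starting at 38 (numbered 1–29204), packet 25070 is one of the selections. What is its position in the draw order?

k = 1043
position = (25070 − 38)/1043 + 1 = 25032/1043 + 1 = 24 + 1 = 25

25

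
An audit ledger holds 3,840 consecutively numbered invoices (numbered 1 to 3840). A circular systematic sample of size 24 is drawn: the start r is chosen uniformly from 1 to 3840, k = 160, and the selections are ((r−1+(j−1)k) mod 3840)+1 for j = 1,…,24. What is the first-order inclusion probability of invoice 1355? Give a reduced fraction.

For each position j, as r ranges over 1…3840 the j-th selection hits every invoice exactly once, so invoice 1355 is selected for exactly 24 of the 3840 starts.
Inclusion probability = 24/3840 = 1/160.

1/160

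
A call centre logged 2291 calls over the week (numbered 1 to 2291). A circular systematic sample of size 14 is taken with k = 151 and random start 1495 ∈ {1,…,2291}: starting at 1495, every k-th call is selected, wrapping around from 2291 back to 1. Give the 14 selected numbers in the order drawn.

Selection 1: 1495
Selection 2: 1495 + 151 = 1646
Selection 3: 1646 + 151 = 1797
Selection 4: 1797 + 151 = 1948
Selection 5: 1948 + 151 = 2099
Selection 6: 2099 + 151 = 2250
Selection 7: 2250 + 151 = 2401 → 2401 − 2291 = 110
Selection 8: 110 + 151 = 261
Selection 9: 261 + 151 = 412
Selection 10: 412 + 151 = 563
Selection 11: 563 + 151 = 714
Selection 12: 714 + 151 = 865
Selection 13: 865 + 151 = 1016
Selection 14: 1016 + 151 = 1167

1495, 1646, 1797, 1948, 2099, 2250, 110, 261, 412, 563, 714, 865, 1016, 1167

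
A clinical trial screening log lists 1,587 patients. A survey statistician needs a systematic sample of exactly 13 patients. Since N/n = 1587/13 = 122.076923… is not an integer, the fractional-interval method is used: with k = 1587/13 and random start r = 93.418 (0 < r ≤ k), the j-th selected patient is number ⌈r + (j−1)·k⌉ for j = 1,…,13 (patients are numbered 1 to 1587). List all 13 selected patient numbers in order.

j=1: r + 0k = 93.418 → ⌈·⌉ = 94
j=2: r + 1k = 215.494923… → ⌈·⌉ = 216
j=3: r + 2k = 337.571846… → ⌈·⌉ = 338
j=4: r + 3k = 459.648769… → ⌈·⌉ = 460
j=5: r + 4k = 581.725692… → ⌈·⌉ = 582
j=6: r + 5k = 703.802615… → ⌈·⌉ = 704
j=7: r + 6k = 825.879538… → ⌈·⌉ = 826
j=8: r + 7k = 947.956461… → ⌈·⌉ = 948
j=9: r + 8k = 1070.033384… → ⌈·⌉ = 1071
j=10: r + 9k = 1192.110307… → ⌈·⌉ = 1193
j=11: r + 10k = 1314.187230… → ⌈·⌉ = 1315
j=12: r + 11k = 1436.264153… → ⌈·⌉ = 1437
j=13: r + 12k = 1558.341076… → ⌈·⌉ = 1559

94, 216, 338, 460, 582, 704, 826, 948, 1071, 1193, 1315, 1437, 1559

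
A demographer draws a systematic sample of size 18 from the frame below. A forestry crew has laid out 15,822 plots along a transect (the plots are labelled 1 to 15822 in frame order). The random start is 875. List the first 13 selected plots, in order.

875, 1754, 2633, 3512, 4391, 5270, 6149, 7028, 7907, 8786, 9665, 10544, 11423

k = N/n = 15822/18 = 879
plot 1: 875
plot 2: 875 + 879 = 1754
plot 3: 1754 + 879 = 2633
plot 4: 2633 + 879 = 3512
plot 5: 3512 + 879 = 4391
plot 6: 4391 + 879 = 5270
plot 7: 5270 + 879 = 6149
plot 8: 6149 + 879 = 7028
plot 9: 7028 + 879 = 7907
plot 10: 7907 + 879 = 8786
plot 11: 8786 + 879 = 9665
plot 12: 9665 + 879 = 10544
plot 13: 10544 + 879 = 11423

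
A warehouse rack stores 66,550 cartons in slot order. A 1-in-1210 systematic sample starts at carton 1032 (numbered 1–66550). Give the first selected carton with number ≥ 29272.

30072

k = 1210
Steps past start: ⌈(29272 − 1032)/1210⌉ = ⌈28240/1210⌉ = 24
Selected carton: 1032 + 24×1210 = 30072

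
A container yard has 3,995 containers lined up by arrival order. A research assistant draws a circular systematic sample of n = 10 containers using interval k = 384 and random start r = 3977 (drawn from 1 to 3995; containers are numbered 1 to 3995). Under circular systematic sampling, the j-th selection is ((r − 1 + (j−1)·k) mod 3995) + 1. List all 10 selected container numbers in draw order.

3977, 366, 750, 1134, 1518, 1902, 2286, 2670, 3054, 3438

Selection 1: 3977
Selection 2: 3977 + 384 = 4361 → 4361 − 3995 = 366
Selection 3: 366 + 384 = 750
Selection 4: 750 + 384 = 1134
Selection 5: 1134 + 384 = 1518
Selection 6: 1518 + 384 = 1902
Selection 7: 1902 + 384 = 2286
Selection 8: 2286 + 384 = 2670
Selection 9: 2670 + 384 = 3054
Selection 10: 3054 + 384 = 3438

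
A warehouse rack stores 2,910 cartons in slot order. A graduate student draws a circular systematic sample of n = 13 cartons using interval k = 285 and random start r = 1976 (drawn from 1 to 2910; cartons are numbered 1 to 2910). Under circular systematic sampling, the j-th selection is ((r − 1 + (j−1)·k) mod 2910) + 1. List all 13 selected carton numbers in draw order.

1976, 2261, 2546, 2831, 206, 491, 776, 1061, 1346, 1631, 1916, 2201, 2486

Selection 1: 1976
Selection 2: 1976 + 285 = 2261
Selection 3: 2261 + 285 = 2546
Selection 4: 2546 + 285 = 2831
Selection 5: 2831 + 285 = 3116 → 3116 − 2910 = 206
Selection 6: 206 + 285 = 491
Selection 7: 491 + 285 = 776
Selection 8: 776 + 285 = 1061
Selection 9: 1061 + 285 = 1346
Selection 10: 1346 + 285 = 1631
Selection 11: 1631 + 285 = 1916
Selection 12: 1916 + 285 = 2201
Selection 13: 2201 + 285 = 2486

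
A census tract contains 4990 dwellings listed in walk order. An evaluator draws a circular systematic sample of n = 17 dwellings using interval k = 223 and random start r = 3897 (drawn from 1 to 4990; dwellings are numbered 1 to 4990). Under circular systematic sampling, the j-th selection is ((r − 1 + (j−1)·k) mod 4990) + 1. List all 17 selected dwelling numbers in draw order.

Selection 1: 3897
Selection 2: 3897 + 223 = 4120
Selection 3: 4120 + 223 = 4343
Selection 4: 4343 + 223 = 4566
Selection 5: 4566 + 223 = 4789
Selection 6: 4789 + 223 = 5012 → 5012 − 4990 = 22
Selection 7: 22 + 223 = 245
Selection 8: 245 + 223 = 468
Selection 9: 468 + 223 = 691
Selection 10: 691 + 223 = 914
Selection 11: 914 + 223 = 1137
Selection 12: 1137 + 223 = 1360
Selection 13: 1360 + 223 = 1583
Selection 14: 1583 + 223 = 1806
Selection 15: 1806 + 223 = 2029
Selection 16: 2029 + 223 = 2252
Selection 17: 2252 + 223 = 2475

3897, 4120, 4343, 4566, 4789, 22, 245, 468, 691, 914, 1137, 1360, 1583, 1806, 2029, 2252, 2475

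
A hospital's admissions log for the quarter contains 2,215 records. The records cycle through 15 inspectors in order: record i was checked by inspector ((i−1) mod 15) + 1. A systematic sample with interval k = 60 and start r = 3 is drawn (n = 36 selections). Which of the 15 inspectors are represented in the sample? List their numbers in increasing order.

3

Consecutive selections differ by k = 60, so their inspector numbers differ by 60 mod 15 = 0.
gcd(60, 15) = 15, so the sample visits 15/15 = 1 distinct residues mod 15.
Start 3 is inspector 3; the inspectors hit are 3.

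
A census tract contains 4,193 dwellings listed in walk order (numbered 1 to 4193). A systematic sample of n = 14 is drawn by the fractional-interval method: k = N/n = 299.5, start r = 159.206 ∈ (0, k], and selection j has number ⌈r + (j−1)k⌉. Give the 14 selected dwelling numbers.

160, 459, 759, 1058, 1358, 1657, 1957, 2256, 2556, 2855, 3155, 3454, 3754, 4053

j=1: r + 0k = 159.206 → ⌈·⌉ = 160
j=2: r + 1k = 458.706 → ⌈·⌉ = 459
j=3: r + 2k = 758.206 → ⌈·⌉ = 759
j=4: r + 3k = 1057.706 → ⌈·⌉ = 1058
j=5: r + 4k = 1357.206 → ⌈·⌉ = 1358
j=6: r + 5k = 1656.706 → ⌈·⌉ = 1657
j=7: r + 6k = 1956.206 → ⌈·⌉ = 1957
j=8: r + 7k = 2255.706 → ⌈·⌉ = 2256
j=9: r + 8k = 2555.206 → ⌈·⌉ = 2556
j=10: r + 9k = 2854.706 → ⌈·⌉ = 2855
j=11: r + 10k = 3154.206 → ⌈·⌉ = 3155
j=12: r + 11k = 3453.706 → ⌈·⌉ = 3454
j=13: r + 12k = 3753.206 → ⌈·⌉ = 3754
j=14: r + 13k = 4052.706 → ⌈·⌉ = 4053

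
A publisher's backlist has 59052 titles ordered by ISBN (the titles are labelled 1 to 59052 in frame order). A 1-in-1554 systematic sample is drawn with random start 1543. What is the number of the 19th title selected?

29515

k = 1554
19th selection = r + (19−1)·k = 1543 + 18×1554 = 1543 + 27972 = 29515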